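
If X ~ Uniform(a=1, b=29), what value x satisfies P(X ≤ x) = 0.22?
7.1600

We have X ~ Uniform(a=1, b=29).

We want to find x such that P(X ≤ x) = 0.22.

This is the 22nd percentile, which means 22% of values fall below this point.

Using the inverse CDF (quantile function):
x = F⁻¹(0.22) = 7.1600

Verification: P(X ≤ 7.1600) = 0.22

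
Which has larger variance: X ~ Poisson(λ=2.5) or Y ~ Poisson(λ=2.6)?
Y has larger variance (2.6000 > 2.5000)

Compute the variance for each distribution:

X ~ Poisson(λ=2.5):
Var(X) = 2.5000

Y ~ Poisson(λ=2.6):
Var(Y) = 2.6000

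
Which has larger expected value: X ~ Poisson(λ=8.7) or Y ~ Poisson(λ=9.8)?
Y has larger mean (9.8000 > 8.7000)

Compute the expected value for each distribution:

X ~ Poisson(λ=8.7):
E[X] = 8.7000

Y ~ Poisson(λ=9.8):
E[Y] = 9.8000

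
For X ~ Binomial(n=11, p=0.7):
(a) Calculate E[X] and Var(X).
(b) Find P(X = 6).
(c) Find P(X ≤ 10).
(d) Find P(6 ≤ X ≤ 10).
(a) E[X] = 7.7000, Var(X) = 2.3100
(b) P(X = 6) = 0.132080
(c) P(X ≤ 10) = 0.980227
(d) P(6 ≤ X ≤ 10) = 0.902002

We have X ~ Binomial(n=11, p=0.7).

(a) Moments:
E[X] = 7.7000
Var(X) = 2.3100
σ = √Var(X) = 1.5199

(b) Point probability using PMF:
P(X = 6) = 0.132080

(c) Cumulative probability using CDF:
P(X ≤ 10) = F(10) = 0.980227

(d) Range probability:
P(6 ≤ X ≤ 10) = P(X ≤ 10) - P(X ≤ 5)
                   = F(10) - F(5)
                   = 0.980227 - 0.078225
                   = 0.902002

This means approximately 90.2% of outcomes fall in the interval [6, 10].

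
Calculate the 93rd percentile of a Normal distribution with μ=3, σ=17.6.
28.9739

We have X ~ Normal(μ=3, σ=17.6).

We want to find x such that P(X ≤ x) = 0.93.

This is the 93rd percentile, which means 93% of values fall below this point.

Using the inverse CDF (quantile function):
x = F⁻¹(0.93) = 28.9739

Verification: P(X ≤ 28.9739) = 0.93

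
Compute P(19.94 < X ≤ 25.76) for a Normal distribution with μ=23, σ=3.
0.667349

We have X ~ Normal(μ=23, σ=3).

To find P(19.94 < X ≤ 25.76), we use:
P(19.94 < X ≤ 25.76) = P(X ≤ 25.76) - P(X ≤ 19.94)
                 = F(25.76) - F(19.94)
                 = 0.821214 - 0.153864
                 = 0.667349

So there's approximately a 66.7% chance that X falls in this range.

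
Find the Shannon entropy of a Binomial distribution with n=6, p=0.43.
1.6054 nats

We have X ~ Binomial(n=6, p=0.43).

The Shannon entropy measures the uncertainty or information content of the distribution.

For a Binomial distribution with n=6, p=0.43:
H(X) = 1.6054 nats

(In bits, this would be 2.3161 bits.)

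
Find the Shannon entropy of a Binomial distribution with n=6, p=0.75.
1.4409 nats

We have X ~ Binomial(n=6, p=0.75).

The Shannon entropy measures the uncertainty or information content of the distribution.

For a Binomial distribution with n=6, p=0.75:
H(X) = 1.4409 nats

(In bits, this would be 2.0787 bits.)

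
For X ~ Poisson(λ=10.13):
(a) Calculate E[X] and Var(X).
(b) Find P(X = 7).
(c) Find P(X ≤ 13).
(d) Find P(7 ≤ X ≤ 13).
(a) E[X] = 10.1300, Var(X) = 10.1300
(b) P(X = 7) = 0.086583
(c) P(X ≤ 13) = 0.854803
(d) P(7 ≤ X ≤ 13) = 0.732648

We have X ~ Poisson(λ=10.13).

(a) Moments:
E[X] = 10.1300
Var(X) = 10.1300
σ = √Var(X) = 3.1828

(b) Point probability using PMF:
P(X = 7) = 0.086583

(c) Cumulative probability using CDF:
P(X ≤ 13) = F(13) = 0.854803

(d) Range probability:
P(7 ≤ X ≤ 13) = P(X ≤ 13) - P(X ≤ 6)
                   = F(13) - F(6)
                   = 0.854803 - 0.122155
                   = 0.732648

This means approximately 73.3% of outcomes fall in the interval [7, 13].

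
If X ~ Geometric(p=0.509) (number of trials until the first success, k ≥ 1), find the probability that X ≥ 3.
0.241081

We have X ~ Geometric(p=0.509) (number of trials until the first success, k ≥ 1).

For discrete distributions, P(X ≥ 3) = 1 - P(X ≤ 2).

P(X ≤ 2) = 0.758919
P(X ≥ 3) = 1 - 0.758919 = 0.241081

So there's approximately a 24.1% chance that X is at least 3.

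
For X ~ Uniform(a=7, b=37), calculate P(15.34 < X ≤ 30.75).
0.513667

We have X ~ Uniform(a=7, b=37).

To find P(15.34 < X ≤ 30.75), we use:
P(15.34 < X ≤ 30.75) = P(X ≤ 30.75) - P(X ≤ 15.34)
                 = F(30.75) - F(15.34)
                 = 0.791667 - 0.278000
                 = 0.513667

So there's approximately a 51.4% chance that X falls in this range.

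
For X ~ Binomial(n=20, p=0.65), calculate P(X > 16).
0.044376

We have X ~ Binomial(n=20, p=0.65).

P(X > 16) = 1 - P(X ≤ 16)
                = 1 - F(16)
                = 1 - 0.955624
                = 0.044376

So there's approximately a 4.4% chance that X exceeds 16.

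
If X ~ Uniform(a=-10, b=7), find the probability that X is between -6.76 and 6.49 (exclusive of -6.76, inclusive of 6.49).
0.779412

We have X ~ Uniform(a=-10, b=7).

To find P(-6.76 < X ≤ 6.49), we use:
P(-6.76 < X ≤ 6.49) = P(X ≤ 6.49) - P(X ≤ -6.76)
                 = F(6.49) - F(-6.76)
                 = 0.970000 - 0.190588
                 = 0.779412

So there's approximately a 77.9% chance that X falls in this range.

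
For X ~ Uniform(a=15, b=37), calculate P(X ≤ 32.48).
0.794545

We have X ~ Uniform(a=15, b=37).

The CDF gives us P(X ≤ k).

Using the CDF:
P(X ≤ 32.48) = 0.794545

This means there's approximately a 79.5% chance that X is at most 32.48.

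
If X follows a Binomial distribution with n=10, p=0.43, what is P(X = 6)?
0.140129

We have X ~ Binomial(n=10, p=0.43).

For a Binomial distribution, the PMF gives us the probability of each outcome.

Using the PMF formula:
P(X = 6) = 0.140129

Rounded to 4 decimal places: 0.1401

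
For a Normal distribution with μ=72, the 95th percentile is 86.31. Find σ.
σ = 8.6999

For X ~ Normal(μ, σ), the p-th percentile satisfies x = μ + z_p × σ,
where z_p = Φ⁻¹(p) is the standard normal quantile.

Step 1: z_{0.95} = Φ⁻¹(0.95) = 1.6449

Step 2: Solve for σ:
86.31 = 72 + 1.6449 × σ
σ = (86.31 - 72) / 1.6449
σ = 14.31 / 1.6449
σ = 8.6999

Verification: μ + z × σ = 72 + 1.6449 × 8.6999 = 86.31 ✓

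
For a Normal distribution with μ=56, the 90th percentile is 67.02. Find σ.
σ = 8.5990

For X ~ Normal(μ, σ), the p-th percentile satisfies x = μ + z_p × σ,
where z_p = Φ⁻¹(p) is the standard normal quantile.

Step 1: z_{0.9} = Φ⁻¹(0.9) = 1.2816

Step 2: Solve for σ:
67.02 = 56 + 1.2816 × σ
σ = (67.02 - 56) / 1.2816
σ = 11.02 / 1.2816
σ = 8.5990

Verification: μ + z × σ = 56 + 1.2816 × 8.5990 = 67.02 ✓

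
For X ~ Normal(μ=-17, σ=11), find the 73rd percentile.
-10.2591

We have X ~ Normal(μ=-17, σ=11).

We want to find x such that P(X ≤ x) = 0.73.

This is the 73rd percentile, which means 73% of values fall below this point.

Using the inverse CDF (quantile function):
x = F⁻¹(0.73) = -10.2591

Verification: P(X ≤ -10.2591) = 0.73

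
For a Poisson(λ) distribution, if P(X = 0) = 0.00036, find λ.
λ = 7.9294

For a Poisson(λ) distribution, the PMF at 0 is:
P(X = 0) = λ^0 e^(-λ) / 0! = e^(-λ)

Given P(X = 0) = 0.00036:
e^(-λ) = 0.00036
-λ = ln(0.00036)
λ = -ln(0.00036) = 7.9294

Verification: e^(-7.9294) = 0.00036 ✓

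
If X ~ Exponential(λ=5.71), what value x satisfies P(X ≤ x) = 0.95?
0.5246

We have X ~ Exponential(λ=5.71).

We want to find x such that P(X ≤ x) = 0.95.

This is the 95th percentile, which means 95% of values fall below this point.

Using the inverse CDF (quantile function):
x = F⁻¹(0.95) = 0.5246

Verification: P(X ≤ 0.5246) = 0.95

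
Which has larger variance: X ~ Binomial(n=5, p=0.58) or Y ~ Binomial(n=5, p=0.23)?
X has larger variance (1.2180 > 0.8855)

Compute the variance for each distribution:

X ~ Binomial(n=5, p=0.58):
Var(X) = 1.2180

Y ~ Binomial(n=5, p=0.23):
Var(Y) = 0.8855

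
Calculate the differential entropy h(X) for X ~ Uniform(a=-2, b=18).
2.9957 nats

We have X ~ Uniform(a=-2, b=18).

The differential entropy measures the uncertainty or information content of the distribution.

For a Uniform distribution with a=-2, b=18:
h(X) = 2.9957 nats

(In bits, this would be 4.3219 bits.)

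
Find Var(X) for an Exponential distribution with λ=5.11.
0.0383

We have X ~ Exponential(λ=5.11).

For an Exponential distribution with λ=5.11:
Var(X) = 0.0383

The variance measures the spread of the distribution around the mean.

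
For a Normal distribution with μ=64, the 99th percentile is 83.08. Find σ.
σ = 8.2017

For X ~ Normal(μ, σ), the p-th percentile satisfies x = μ + z_p × σ,
where z_p = Φ⁻¹(p) is the standard normal quantile.

Step 1: z_{0.99} = Φ⁻¹(0.99) = 2.3263

Step 2: Solve for σ:
83.08 = 64 + 2.3263 × σ
σ = (83.08 - 64) / 2.3263
σ = 19.08 / 2.3263
σ = 8.2017

Verification: μ + z × σ = 64 + 2.3263 × 8.2017 = 83.08 ✓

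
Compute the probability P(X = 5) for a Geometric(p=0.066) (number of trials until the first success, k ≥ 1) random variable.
0.050226

We have X ~ Geometric(p=0.066) (number of trials until the first success, k ≥ 1).

For a Geometric distribution, the PMF gives us the probability of each outcome.

Using the PMF formula:
P(X = 5) = 0.050226

Rounded to 4 decimal places: 0.0502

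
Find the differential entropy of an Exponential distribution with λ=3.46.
-0.2413 nats

We have X ~ Exponential(λ=3.46).

The differential entropy measures the uncertainty or information content of the distribution.

For an Exponential distribution with λ=3.46:
h(X) = -0.2413 nats

(In bits, this would be -0.3481 bits.)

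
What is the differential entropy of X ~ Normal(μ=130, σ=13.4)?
4.0142 nats

We have X ~ Normal(μ=130, σ=13.4).

The differential entropy measures the uncertainty or information content of the distribution.

For a Normal distribution with μ=130, σ=13.4:
h(X) = 4.0142 nats

(In bits, this would be 5.7913 bits.)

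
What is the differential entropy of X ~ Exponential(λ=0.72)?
1.3285 nats

We have X ~ Exponential(λ=0.72).

The differential entropy measures the uncertainty or information content of the distribution.

For an Exponential distribution with λ=0.72:
h(X) = 1.3285 nats

(In bits, this would be 1.9166 bits.)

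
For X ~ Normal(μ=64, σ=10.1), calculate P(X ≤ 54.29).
0.168179

We have X ~ Normal(μ=64, σ=10.1).

The CDF gives us P(X ≤ k).

Using the CDF:
P(X ≤ 54.29) = 0.168179

This means there's approximately a 16.8% chance that X is at most 54.29.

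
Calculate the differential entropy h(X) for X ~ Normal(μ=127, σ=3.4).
2.6427 nats

We have X ~ Normal(μ=127, σ=3.4).

The differential entropy measures the uncertainty or information content of the distribution.

For a Normal distribution with μ=127, σ=3.4:
h(X) = 2.6427 nats

(In bits, this would be 3.8126 bits.)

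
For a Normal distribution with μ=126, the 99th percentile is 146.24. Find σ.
σ = 8.7003

For X ~ Normal(μ, σ), the p-th percentile satisfies x = μ + z_p × σ,
where z_p = Φ⁻¹(p) is the standard normal quantile.

Step 1: z_{0.99} = Φ⁻¹(0.99) = 2.3263

Step 2: Solve for σ:
146.24 = 126 + 2.3263 × σ
σ = (146.24 - 126) / 2.3263
σ = 20.24 / 2.3263
σ = 8.7003

Verification: μ + z × σ = 126 + 2.3263 × 8.7003 = 146.24 ✓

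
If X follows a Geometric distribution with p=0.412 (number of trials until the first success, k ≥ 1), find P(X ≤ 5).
0.929711

We have X ~ Geometric(p=0.412) (number of trials until the first success, k ≥ 1).

The CDF gives us P(X ≤ k).

Using the CDF:
P(X ≤ 5) = 0.929711

This means there's approximately a 93.0% chance that X is at most 5.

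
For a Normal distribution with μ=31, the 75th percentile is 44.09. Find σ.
σ = 19.4073

For X ~ Normal(μ, σ), the p-th percentile satisfies x = μ + z_p × σ,
where z_p = Φ⁻¹(p) is the standard normal quantile.

Step 1: z_{0.75} = Φ⁻¹(0.75) = 0.6745

Step 2: Solve for σ:
44.09 = 31 + 0.6745 × σ
σ = (44.09 - 31) / 0.6745
σ = 13.09 / 0.6745
σ = 19.4073

Verification: μ + z × σ = 31 + 0.6745 × 19.4073 = 44.09 ✓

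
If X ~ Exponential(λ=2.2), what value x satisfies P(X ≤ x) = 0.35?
0.1958

We have X ~ Exponential(λ=2.2).

We want to find x such that P(X ≤ x) = 0.35.

This is the 35th percentile, which means 35% of values fall below this point.

Using the inverse CDF (quantile function):
x = F⁻¹(0.35) = 0.1958

Verification: P(X ≤ 0.1958) = 0.35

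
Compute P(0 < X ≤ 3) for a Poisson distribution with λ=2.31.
0.698050

We have X ~ Poisson(λ=2.31).

To find P(0 < X ≤ 3), we use:
P(0 < X ≤ 3) = P(X ≤ 3) - P(X ≤ 0)
                 = F(3) - F(0)
                 = 0.797311 - 0.099261
                 = 0.698050

So there's approximately a 69.8% chance that X falls in this range.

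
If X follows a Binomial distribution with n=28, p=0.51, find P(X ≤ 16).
0.798983

We have X ~ Binomial(n=28, p=0.51).

The CDF gives us P(X ≤ k).

Using the CDF:
P(X ≤ 16) = 0.798983

This means there's approximately a 79.9% chance that X is at most 16.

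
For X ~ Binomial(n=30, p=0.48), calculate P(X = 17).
0.092780

We have X ~ Binomial(n=30, p=0.48).

For a Binomial distribution, the PMF gives us the probability of each outcome.

Using the PMF formula:
P(X = 17) = 0.092780

Rounded to 4 decimal places: 0.0928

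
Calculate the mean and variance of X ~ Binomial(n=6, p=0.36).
E[X] = 2.1600, Var(X) = 1.3824

We have X ~ Binomial(n=6, p=0.36).

For a Binomial distribution with n=6, p=0.36:

Expected value:
E[X] = 2.1600

Variance:
Var(X) = 1.3824

Standard deviation:
σ = √Var(X) = 1.1758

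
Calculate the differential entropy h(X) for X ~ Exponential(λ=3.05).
-0.1151 nats

We have X ~ Exponential(λ=3.05).

The differential entropy measures the uncertainty or information content of the distribution.

For an Exponential distribution with λ=3.05:
h(X) = -0.1151 nats

(In bits, this would be -0.1661 bits.)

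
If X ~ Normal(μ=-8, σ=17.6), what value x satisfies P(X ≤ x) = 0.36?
-14.3089

We have X ~ Normal(μ=-8, σ=17.6).

We want to find x such that P(X ≤ x) = 0.36.

This is the 36th percentile, which means 36% of values fall below this point.

Using the inverse CDF (quantile function):
x = F⁻¹(0.36) = -14.3089

Verification: P(X ≤ -14.3089) = 0.36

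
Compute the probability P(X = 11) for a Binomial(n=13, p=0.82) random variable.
0.284834

We have X ~ Binomial(n=13, p=0.82).

For a Binomial distribution, the PMF gives us the probability of each outcome.

Using the PMF formula:
P(X = 11) = 0.284834

Rounded to 4 decimal places: 0.2848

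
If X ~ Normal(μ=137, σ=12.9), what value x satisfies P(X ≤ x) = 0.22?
127.0387

We have X ~ Normal(μ=137, σ=12.9).

We want to find x such that P(X ≤ x) = 0.22.

This is the 22nd percentile, which means 22% of values fall below this point.

Using the inverse CDF (quantile function):
x = F⁻¹(0.22) = 127.0387

Verification: P(X ≤ 127.0387) = 0.22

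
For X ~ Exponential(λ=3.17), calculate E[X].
0.3155

We have X ~ Exponential(λ=3.17).

For an Exponential distribution with λ=3.17:
E[X] = 0.3155

This is the expected (average) value of X.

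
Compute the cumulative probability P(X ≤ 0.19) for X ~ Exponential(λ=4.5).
0.574717

We have X ~ Exponential(λ=4.5).

The CDF gives us P(X ≤ k).

Using the CDF:
P(X ≤ 0.19) = 0.574717

This means there's approximately a 57.5% chance that X is at most 0.19.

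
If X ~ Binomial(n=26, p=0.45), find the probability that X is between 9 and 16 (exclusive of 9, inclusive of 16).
0.777075

We have X ~ Binomial(n=26, p=0.45).

To find P(9 < X ≤ 16), we use:
P(9 < X ≤ 16) = P(X ≤ 16) - P(X ≤ 9)
                 = F(16) - F(9)
                 = 0.970672 - 0.193597
                 = 0.777075

So there's approximately a 77.7% chance that X falls in this range.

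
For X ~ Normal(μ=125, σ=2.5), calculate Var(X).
6.2500

We have X ~ Normal(μ=125, σ=2.5).

For a Normal distribution with μ=125, σ=2.5:
Var(X) = 6.2500

The variance measures the spread of the distribution around the mean.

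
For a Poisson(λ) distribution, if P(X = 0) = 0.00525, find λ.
λ = 5.2495

For a Poisson(λ) distribution, the PMF at 0 is:
P(X = 0) = λ^0 e^(-λ) / 0! = e^(-λ)

Given P(X = 0) = 0.00525:
e^(-λ) = 0.00525
-λ = ln(0.00525)
λ = -ln(0.00525) = 5.2495

Verification: e^(-5.2495) = 0.00525 ✓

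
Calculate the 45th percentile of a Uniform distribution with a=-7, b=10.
0.6500

We have X ~ Uniform(a=-7, b=10).

We want to find x such that P(X ≤ x) = 0.45.

This is the 45th percentile, which means 45% of values fall below this point.

Using the inverse CDF (quantile function):
x = F⁻¹(0.45) = 0.6500

Verification: P(X ≤ 0.6500) = 0.45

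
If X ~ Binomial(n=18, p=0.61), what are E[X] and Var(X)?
E[X] = 10.9800, Var(X) = 4.2822

We have X ~ Binomial(n=18, p=0.61).

For a Binomial distribution with n=18, p=0.61:

Expected value:
E[X] = 10.9800

Variance:
Var(X) = 4.2822

Standard deviation:
σ = √Var(X) = 2.0693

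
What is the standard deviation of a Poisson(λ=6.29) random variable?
2.5080

We have X ~ Poisson(λ=6.29).

For a Poisson distribution with λ=6.29:
σ = √Var(X) = 2.5080

The standard deviation is the square root of the variance.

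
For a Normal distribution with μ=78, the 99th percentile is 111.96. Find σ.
σ = 14.5980

For X ~ Normal(μ, σ), the p-th percentile satisfies x = μ + z_p × σ,
where z_p = Φ⁻¹(p) is the standard normal quantile.

Step 1: z_{0.99} = Φ⁻¹(0.99) = 2.3263

Step 2: Solve for σ:
111.96 = 78 + 2.3263 × σ
σ = (111.96 - 78) / 2.3263
σ = 33.96 / 2.3263
σ = 14.5980

Verification: μ + z × σ = 78 + 2.3263 × 14.5980 = 111.96 ✓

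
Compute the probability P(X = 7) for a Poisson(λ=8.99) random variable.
0.117376

We have X ~ Poisson(λ=8.99).

For a Poisson distribution, the PMF gives us the probability of each outcome.

Using the PMF formula:
P(X = 7) = 0.117376

Rounded to 4 decimal places: 0.1174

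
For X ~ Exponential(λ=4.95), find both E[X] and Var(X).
E[X] = 0.2020, Var(X) = 0.0408

We have X ~ Exponential(λ=4.95).

For an Exponential distribution with λ=4.95:

Expected value:
E[X] = 0.2020

Variance:
Var(X) = 0.0408

Standard deviation:
σ = √Var(X) = 0.2020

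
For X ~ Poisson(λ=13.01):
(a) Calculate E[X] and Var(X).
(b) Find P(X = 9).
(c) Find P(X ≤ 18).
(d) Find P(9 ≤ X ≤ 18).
(a) E[X] = 13.0100, Var(X) = 13.0100
(b) P(X = 9) = 0.065851
(c) P(X ≤ 18) = 0.929769
(d) P(9 ≤ X ≤ 18) = 0.830468

We have X ~ Poisson(λ=13.01).

(a) Moments:
E[X] = 13.0100
Var(X) = 13.0100
σ = √Var(X) = 3.6069

(b) Point probability using PMF:
P(X = 9) = 0.065851

(c) Cumulative probability using CDF:
P(X ≤ 18) = F(18) = 0.929769

(d) Range probability:
P(9 ≤ X ≤ 18) = P(X ≤ 18) - P(X ≤ 8)
                   = F(18) - F(8)
                   = 0.929769 - 0.099301
                   = 0.830468

This means approximately 83.0% of outcomes fall in the interval [9, 18].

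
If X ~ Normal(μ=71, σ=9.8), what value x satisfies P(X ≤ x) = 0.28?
65.2882

We have X ~ Normal(μ=71, σ=9.8).

We want to find x such that P(X ≤ x) = 0.28.

This is the 28th percentile, which means 28% of values fall below this point.

Using the inverse CDF (quantile function):
x = F⁻¹(0.28) = 65.2882

Verification: P(X ≤ 65.2882) = 0.28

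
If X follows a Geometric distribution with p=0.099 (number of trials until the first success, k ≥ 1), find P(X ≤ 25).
0.926189

We have X ~ Geometric(p=0.099) (number of trials until the first success, k ≥ 1).

The CDF gives us P(X ≤ k).

Using the CDF:
P(X ≤ 25) = 0.926189

This means there's approximately a 92.6% chance that X is at most 25.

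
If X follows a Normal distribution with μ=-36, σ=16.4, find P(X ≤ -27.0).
0.708422

We have X ~ Normal(μ=-36, σ=16.4).

The CDF gives us P(X ≤ k).

Using the CDF:
P(X ≤ -27.0) = 0.708422

This means there's approximately a 70.8% chance that X is at most -27.0.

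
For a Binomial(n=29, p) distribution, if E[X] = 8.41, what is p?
p = 0.29

For a Binomial(n, p) distribution:
E[X] = n × p

Given n = 29 and E[X] = 8.41:
8.41 = 29 × p
p = 8.41 / 29 = 0.29

Verification: Binomial(29, 0.29) has E[X] = 8.41 ✓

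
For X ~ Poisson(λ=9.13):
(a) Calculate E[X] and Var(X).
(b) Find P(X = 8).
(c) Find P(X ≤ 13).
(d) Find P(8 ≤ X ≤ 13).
(a) E[X] = 9.1300, Var(X) = 9.1300
(b) P(X = 8) = 0.129759
(c) P(X ≤ 13) = 0.919411
(d) P(8 ≤ X ≤ 13) = 0.610517

We have X ~ Poisson(λ=9.13).

(a) Moments:
E[X] = 9.1300
Var(X) = 9.1300
σ = √Var(X) = 3.0216

(b) Point probability using PMF:
P(X = 8) = 0.129759

(c) Cumulative probability using CDF:
P(X ≤ 13) = F(13) = 0.919411

(d) Range probability:
P(8 ≤ X ≤ 13) = P(X ≤ 13) - P(X ≤ 7)
                   = F(13) - F(7)
                   = 0.919411 - 0.308893
                   = 0.610517

This means approximately 61.1% of outcomes fall in the interval [8, 13].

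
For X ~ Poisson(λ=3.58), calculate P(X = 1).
0.099795

We have X ~ Poisson(λ=3.58).

For a Poisson distribution, the PMF gives us the probability of each outcome.

Using the PMF formula:
P(X = 1) = 0.099795

Rounded to 4 decimal places: 0.0998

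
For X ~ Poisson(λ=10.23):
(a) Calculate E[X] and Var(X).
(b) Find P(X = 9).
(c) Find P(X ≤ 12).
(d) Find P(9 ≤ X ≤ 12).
(a) E[X] = 10.2300, Var(X) = 10.2300
(b) P(X = 9) = 0.121979
(c) P(X ≤ 12) = 0.769271
(d) P(9 ≤ X ≤ 12) = 0.461745

We have X ~ Poisson(λ=10.23).

(a) Moments:
E[X] = 10.2300
Var(X) = 10.2300
σ = √Var(X) = 3.1984

(b) Point probability using PMF:
P(X = 9) = 0.121979

(c) Cumulative probability using CDF:
P(X ≤ 12) = F(12) = 0.769271

(d) Range probability:
P(9 ≤ X ≤ 12) = P(X ≤ 12) - P(X ≤ 8)
                   = F(12) - F(8)
                   = 0.769271 - 0.307526
                   = 0.461745

This means approximately 46.2% of outcomes fall in the interval [9, 12].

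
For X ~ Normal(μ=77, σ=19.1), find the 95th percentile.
108.4167

We have X ~ Normal(μ=77, σ=19.1).

We want to find x such that P(X ≤ x) = 0.95.

This is the 95th percentile, which means 95% of values fall below this point.

Using the inverse CDF (quantile function):
x = F⁻¹(0.95) = 108.4167

Verification: P(X ≤ 108.4167) = 0.95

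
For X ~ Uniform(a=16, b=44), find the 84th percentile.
39.5200

We have X ~ Uniform(a=16, b=44).

We want to find x such that P(X ≤ x) = 0.84.

This is the 84th percentile, which means 84% of values fall below this point.

Using the inverse CDF (quantile function):
x = F⁻¹(0.84) = 39.5200

Verification: P(X ≤ 39.5200) = 0.84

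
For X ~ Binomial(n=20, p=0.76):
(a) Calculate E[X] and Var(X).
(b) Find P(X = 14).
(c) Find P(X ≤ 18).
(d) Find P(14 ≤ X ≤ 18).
(a) E[X] = 15.2000, Var(X) = 3.6480
(b) P(X = 14) = 0.158870
(c) P(X ≤ 18) = 0.969763
(d) P(14 ≤ X ≤ 18) = 0.785933

We have X ~ Binomial(n=20, p=0.76).

(a) Moments:
E[X] = 15.2000
Var(X) = 3.6480
σ = √Var(X) = 1.9100

(b) Point probability using PMF:
P(X = 14) = 0.158870

(c) Cumulative probability using CDF:
P(X ≤ 18) = F(18) = 0.969763

(d) Range probability:
P(14 ≤ X ≤ 18) = P(X ≤ 18) - P(X ≤ 13)
                   = F(18) - F(13)
                   = 0.969763 - 0.183831
                   = 0.785933

This means approximately 78.6% of outcomes fall in the interval [14, 18].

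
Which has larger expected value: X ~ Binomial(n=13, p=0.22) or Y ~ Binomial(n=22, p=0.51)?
Y has larger mean (11.2200 > 2.8600)

Compute the expected value for each distribution:

X ~ Binomial(n=13, p=0.22):
E[X] = 2.8600

Y ~ Binomial(n=22, p=0.51):
E[Y] = 11.2200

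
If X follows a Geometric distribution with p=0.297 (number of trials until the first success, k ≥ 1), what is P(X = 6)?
0.050996

We have X ~ Geometric(p=0.297) (number of trials until the first success, k ≥ 1).

For a Geometric distribution, the PMF gives us the probability of each outcome.

Using the PMF formula:
P(X = 6) = 0.050996

Rounded to 4 decimal places: 0.0510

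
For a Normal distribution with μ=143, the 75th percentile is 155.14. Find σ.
σ = 17.9988

For X ~ Normal(μ, σ), the p-th percentile satisfies x = μ + z_p × σ,
where z_p = Φ⁻¹(p) is the standard normal quantile.

Step 1: z_{0.75} = Φ⁻¹(0.75) = 0.6745

Step 2: Solve for σ:
155.14 = 143 + 0.6745 × σ
σ = (155.14 - 143) / 0.6745
σ = 12.14 / 0.6745
σ = 17.9988

Verification: μ + z × σ = 143 + 0.6745 × 17.9988 = 155.14 ✓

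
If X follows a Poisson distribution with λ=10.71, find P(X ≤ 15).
0.922055

We have X ~ Poisson(λ=10.71).

The CDF gives us P(X ≤ k).

Using the CDF:
P(X ≤ 15) = 0.922055

This means there's approximately a 92.2% chance that X is at most 15.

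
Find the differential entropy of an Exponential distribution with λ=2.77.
-0.0188 nats

We have X ~ Exponential(λ=2.77).

The differential entropy measures the uncertainty or information content of the distribution.

For an Exponential distribution with λ=2.77:
h(X) = -0.0188 nats

(In bits, this would be -0.0272 bits.)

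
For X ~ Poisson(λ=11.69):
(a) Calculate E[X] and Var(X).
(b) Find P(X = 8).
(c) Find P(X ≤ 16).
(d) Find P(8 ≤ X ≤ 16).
(a) E[X] = 11.6900, Var(X) = 11.6900
(b) P(X = 8) = 0.072459
(c) P(X ≤ 16) = 0.914671
(d) P(8 ≤ X ≤ 16) = 0.810724

We have X ~ Poisson(λ=11.69).

(a) Moments:
E[X] = 11.6900
Var(X) = 11.6900
σ = √Var(X) = 3.4191

(b) Point probability using PMF:
P(X = 8) = 0.072459

(c) Cumulative probability using CDF:
P(X ≤ 16) = F(16) = 0.914671

(d) Range probability:
P(8 ≤ X ≤ 16) = P(X ≤ 16) - P(X ≤ 7)
                   = F(16) - F(7)
                   = 0.914671 - 0.103948
                   = 0.810724

This means approximately 81.1% of outcomes fall in the interval [8, 16].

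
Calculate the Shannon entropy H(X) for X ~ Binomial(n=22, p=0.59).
2.2541 nats

We have X ~ Binomial(n=22, p=0.59).

The Shannon entropy measures the uncertainty or information content of the distribution.

For a Binomial distribution with n=22, p=0.59:
H(X) = 2.2541 nats

(In bits, this would be 3.2520 bits.)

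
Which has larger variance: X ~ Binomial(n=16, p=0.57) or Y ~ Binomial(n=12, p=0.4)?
X has larger variance (3.9216 > 2.8800)

Compute the variance for each distribution:

X ~ Binomial(n=16, p=0.57):
Var(X) = 3.9216

Y ~ Binomial(n=12, p=0.4):
Var(Y) = 2.8800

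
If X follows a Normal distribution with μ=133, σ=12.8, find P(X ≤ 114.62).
0.075510

We have X ~ Normal(μ=133, σ=12.8).

The CDF gives us P(X ≤ k).

Using the CDF:
P(X ≤ 114.62) = 0.075510

This means there's approximately a 7.6% chance that X is at most 114.62.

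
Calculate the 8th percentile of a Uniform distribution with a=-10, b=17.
-7.8400

We have X ~ Uniform(a=-10, b=17).

We want to find x such that P(X ≤ x) = 0.08.

This is the 8th percentile, which means 8% of values fall below this point.

Using the inverse CDF (quantile function):
x = F⁻¹(0.08) = -7.8400

Verification: P(X ≤ -7.8400) = 0.08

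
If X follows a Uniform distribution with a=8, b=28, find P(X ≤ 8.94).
0.047000

We have X ~ Uniform(a=8, b=28).

The CDF gives us P(X ≤ k).

Using the CDF:
P(X ≤ 8.94) = 0.047000

This means there's approximately a 4.7% chance that X is at most 8.94.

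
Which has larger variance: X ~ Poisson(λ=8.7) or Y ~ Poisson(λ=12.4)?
Y has larger variance (12.4000 > 8.7000)

Compute the variance for each distribution:

X ~ Poisson(λ=8.7):
Var(X) = 8.7000

Y ~ Poisson(λ=12.4):
Var(Y) = 12.4000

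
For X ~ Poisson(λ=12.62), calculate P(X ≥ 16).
0.203806

We have X ~ Poisson(λ=12.62).

For discrete distributions, P(X ≥ 16) = 1 - P(X ≤ 15).

P(X ≤ 15) = 0.796194
P(X ≥ 16) = 1 - 0.796194 = 0.203806

So there's approximately a 20.4% chance that X is at least 16.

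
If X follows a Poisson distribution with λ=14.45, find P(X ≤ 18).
0.856103

We have X ~ Poisson(λ=14.45).

The CDF gives us P(X ≤ k).

Using the CDF:
P(X ≤ 18) = 0.856103

This means there's approximately a 85.6% chance that X is at most 18.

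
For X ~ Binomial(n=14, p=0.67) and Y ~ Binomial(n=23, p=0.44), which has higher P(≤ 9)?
X has higher probability (P(X ≤ 9) = 0.5138 > P(Y ≤ 9) = 0.4007)

Compute P(≤ 9) for each distribution:

X ~ Binomial(n=14, p=0.67):
P(X ≤ 9) = 0.5138

Y ~ Binomial(n=23, p=0.44):
P(Y ≤ 9) = 0.4007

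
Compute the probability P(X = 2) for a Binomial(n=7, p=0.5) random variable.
0.164062

We have X ~ Binomial(n=7, p=0.5).

For a Binomial distribution, the PMF gives us the probability of each outcome.

Using the PMF formula:
P(X = 2) = 0.164062

Rounded to 4 decimal places: 0.1641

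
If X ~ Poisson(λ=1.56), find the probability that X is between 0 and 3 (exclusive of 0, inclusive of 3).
0.716466

We have X ~ Poisson(λ=1.56).

To find P(0 < X ≤ 3), we use:
P(0 < X ≤ 3) = P(X ≤ 3) - P(X ≤ 0)
                 = F(3) - F(0)
                 = 0.926603 - 0.210136
                 = 0.716466

So there's approximately a 71.6% chance that X falls in this range.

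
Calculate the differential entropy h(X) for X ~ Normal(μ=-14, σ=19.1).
4.3686 nats

We have X ~ Normal(μ=-14, σ=19.1).

The differential entropy measures the uncertainty or information content of the distribution.

For a Normal distribution with μ=-14, σ=19.1:
h(X) = 4.3686 nats

(In bits, this would be 6.3026 bits.)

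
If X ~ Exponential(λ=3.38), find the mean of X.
0.2959

We have X ~ Exponential(λ=3.38).

For an Exponential distribution with λ=3.38:
E[X] = 0.2959

This is the expected (average) value of X.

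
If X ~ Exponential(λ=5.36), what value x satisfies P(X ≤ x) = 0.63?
0.1855

We have X ~ Exponential(λ=5.36).

We want to find x such that P(X ≤ x) = 0.63.

This is the 63rd percentile, which means 63% of values fall below this point.

Using the inverse CDF (quantile function):
x = F⁻¹(0.63) = 0.1855

Verification: P(X ≤ 0.1855) = 0.63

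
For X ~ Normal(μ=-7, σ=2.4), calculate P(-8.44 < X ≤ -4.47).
0.579844

We have X ~ Normal(μ=-7, σ=2.4).

To find P(-8.44 < X ≤ -4.47), we use:
P(-8.44 < X ≤ -4.47) = P(X ≤ -4.47) - P(X ≤ -8.44)
                 = F(-4.47) - F(-8.44)
                 = 0.854097 - 0.274253
                 = 0.579844

So there's approximately a 58.0% chance that X falls in this range.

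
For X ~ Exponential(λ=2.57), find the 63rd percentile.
0.3869

We have X ~ Exponential(λ=2.57).

We want to find x such that P(X ≤ x) = 0.63.

This is the 63rd percentile, which means 63% of values fall below this point.

Using the inverse CDF (quantile function):
x = F⁻¹(0.63) = 0.3869

Verification: P(X ≤ 0.3869) = 0.63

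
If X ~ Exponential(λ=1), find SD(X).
1.0000

We have X ~ Exponential(λ=1).

For an Exponential distribution with λ=1:
σ = √Var(X) = 1.0000

The standard deviation is the square root of the variance.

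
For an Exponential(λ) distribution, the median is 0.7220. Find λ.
λ = 0.9600

For X ~ Exponential(λ), the CDF is F(x) = 1 - e^(-λx).
The median m satisfies F(m) = 0.5:
1 - e^(-λm) = 0.5
e^(-λm) = 0.5
λm = ln(2)
m = ln(2) / λ

Given m = 0.7220:
λ = ln(2) / 0.7220 = 0.693147 / 0.7220 = 0.9600

Verification: ln(2) / 0.9600 = 0.7220 ✓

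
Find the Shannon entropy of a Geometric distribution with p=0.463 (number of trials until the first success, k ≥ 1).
1.4912 nats

We have X ~ Geometric(p=0.463) (number of trials until the first success, k ≥ 1).

The Shannon entropy measures the uncertainty or information content of the distribution.

For a Geometric distribution with p=0.463 (number of trials until the first success, k ≥ 1):
H(X) = 1.4912 nats

(In bits, this would be 2.1513 bits.)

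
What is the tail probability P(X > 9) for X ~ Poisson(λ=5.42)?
0.049733

We have X ~ Poisson(λ=5.42).

P(X > 9) = 1 - P(X ≤ 9)
                = 1 - F(9)
                = 1 - 0.950267
                = 0.049733

So there's approximately a 5.0% chance that X exceeds 9.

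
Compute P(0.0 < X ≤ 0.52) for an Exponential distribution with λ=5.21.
0.933410

We have X ~ Exponential(λ=5.21).

To find P(0.0 < X ≤ 0.52), we use:
P(0.0 < X ≤ 0.52) = P(X ≤ 0.52) - P(X ≤ 0.0)
                 = F(0.52) - F(0.0)
                 = 0.933410 - 0.000000
                 = 0.933410

So there's approximately a 93.3% chance that X falls in this range.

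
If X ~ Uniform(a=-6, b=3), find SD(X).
2.5981

We have X ~ Uniform(a=-6, b=3).

For a Uniform distribution with a=-6, b=3:
σ = √Var(X) = 2.5981

The standard deviation is the square root of the variance.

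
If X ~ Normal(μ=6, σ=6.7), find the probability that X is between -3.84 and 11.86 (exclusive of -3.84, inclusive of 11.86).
0.738149

We have X ~ Normal(μ=6, σ=6.7).

To find P(-3.84 < X ≤ 11.86), we use:
P(-3.84 < X ≤ 11.86) = P(X ≤ 11.86) - P(X ≤ -3.84)
                 = F(11.86) - F(-3.84)
                 = 0.809112 - 0.070963
                 = 0.738149

So there's approximately a 73.8% chance that X falls in this range.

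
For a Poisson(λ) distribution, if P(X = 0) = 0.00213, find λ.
λ = 6.1516

For a Poisson(λ) distribution, the PMF at 0 is:
P(X = 0) = λ^0 e^(-λ) / 0! = e^(-λ)

Given P(X = 0) = 0.00213:
e^(-λ) = 0.00213
-λ = ln(0.00213)
λ = -ln(0.00213) = 6.1516

Verification: e^(-6.1516) = 0.00213 ✓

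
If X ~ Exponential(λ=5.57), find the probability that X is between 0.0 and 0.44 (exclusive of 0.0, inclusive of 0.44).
0.913775

We have X ~ Exponential(λ=5.57).

To find P(0.0 < X ≤ 0.44), we use:
P(0.0 < X ≤ 0.44) = P(X ≤ 0.44) - P(X ≤ 0.0)
                 = F(0.44) - F(0.0)
                 = 0.913775 - 0.000000
                 = 0.913775

So there's approximately a 91.4% chance that X falls in this range.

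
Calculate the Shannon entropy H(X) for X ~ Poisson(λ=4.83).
2.1863 nats

We have X ~ Poisson(λ=4.83).

The Shannon entropy measures the uncertainty or information content of the distribution.

For a Poisson distribution with λ=4.83:
H(X) = 2.1863 nats

(In bits, this would be 3.1541 bits.)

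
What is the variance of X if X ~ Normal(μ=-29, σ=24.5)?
600.2500

We have X ~ Normal(μ=-29, σ=24.5).

For a Normal distribution with μ=-29, σ=24.5:
Var(X) = 600.2500

The variance measures the spread of the distribution around the mean.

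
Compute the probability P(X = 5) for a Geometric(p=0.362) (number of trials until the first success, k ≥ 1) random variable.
0.059978

We have X ~ Geometric(p=0.362) (number of trials until the first success, k ≥ 1).

For a Geometric distribution, the PMF gives us the probability of each outcome.

Using the PMF formula:
P(X = 5) = 0.059978

Rounded to 4 decimal places: 0.0600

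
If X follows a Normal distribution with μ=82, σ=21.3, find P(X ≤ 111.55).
0.917328

We have X ~ Normal(μ=82, σ=21.3).

The CDF gives us P(X ≤ k).

Using the CDF:
P(X ≤ 111.55) = 0.917328

This means there's approximately a 91.7% chance that X is at most 111.55.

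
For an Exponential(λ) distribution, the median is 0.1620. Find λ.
λ = 4.2787

For X ~ Exponential(λ), the CDF is F(x) = 1 - e^(-λx).
The median m satisfies F(m) = 0.5:
1 - e^(-λm) = 0.5
e^(-λm) = 0.5
λm = ln(2)
m = ln(2) / λ

Given m = 0.1620:
λ = ln(2) / 0.1620 = 0.693147 / 0.1620 = 4.2787

Verification: ln(2) / 4.2787 = 0.1620 ✓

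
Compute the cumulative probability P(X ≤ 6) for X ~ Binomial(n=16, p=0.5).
0.227249

We have X ~ Binomial(n=16, p=0.5).

The CDF gives us P(X ≤ k).

Using the CDF:
P(X ≤ 6) = 0.227249

This means there's approximately a 22.7% chance that X is at most 6.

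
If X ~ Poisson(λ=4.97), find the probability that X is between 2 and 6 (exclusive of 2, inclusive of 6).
0.639355

We have X ~ Poisson(λ=4.97).

To find P(2 < X ≤ 6), we use:
P(2 < X ≤ 6) = P(X ≤ 6) - P(X ≤ 2)
                 = F(6) - F(2)
                 = 0.766557 - 0.127202
                 = 0.639355

So there's approximately a 63.9% chance that X falls in this range.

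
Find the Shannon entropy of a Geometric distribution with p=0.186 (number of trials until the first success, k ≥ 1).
2.5826 nats

We have X ~ Geometric(p=0.186) (number of trials until the first success, k ≥ 1).

The Shannon entropy measures the uncertainty or information content of the distribution.

For a Geometric distribution with p=0.186 (number of trials until the first success, k ≥ 1):
H(X) = 2.5826 nats

(In bits, this would be 3.7260 bits.)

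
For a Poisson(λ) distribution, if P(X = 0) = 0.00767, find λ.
λ = 4.8704

For a Poisson(λ) distribution, the PMF at 0 is:
P(X = 0) = λ^0 e^(-λ) / 0! = e^(-λ)

Given P(X = 0) = 0.00767:
e^(-λ) = 0.00767
-λ = ln(0.00767)
λ = -ln(0.00767) = 4.8704

Verification: e^(-4.8704) = 0.00767 ✓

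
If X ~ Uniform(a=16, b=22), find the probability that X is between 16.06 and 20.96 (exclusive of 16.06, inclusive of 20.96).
0.816667

We have X ~ Uniform(a=16, b=22).

To find P(16.06 < X ≤ 20.96), we use:
P(16.06 < X ≤ 20.96) = P(X ≤ 20.96) - P(X ≤ 16.06)
                 = F(20.96) - F(16.06)
                 = 0.826667 - 0.010000
                 = 0.816667

So there's approximately a 81.7% chance that X falls in this range.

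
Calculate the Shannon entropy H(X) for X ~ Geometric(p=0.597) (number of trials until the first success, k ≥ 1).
1.1293 nats

We have X ~ Geometric(p=0.597) (number of trials until the first success, k ≥ 1).

The Shannon entropy measures the uncertainty or information content of the distribution.

For a Geometric distribution with p=0.597 (number of trials until the first success, k ≥ 1):
H(X) = 1.1293 nats

(In bits, this would be 1.6293 bits.)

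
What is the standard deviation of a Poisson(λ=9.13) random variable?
3.0216

We have X ~ Poisson(λ=9.13).

For a Poisson distribution with λ=9.13:
σ = √Var(X) = 3.0216

The standard deviation is the square root of the variance.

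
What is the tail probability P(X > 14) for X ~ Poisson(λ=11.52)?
0.186388

We have X ~ Poisson(λ=11.52).

P(X > 14) = 1 - P(X ≤ 14)
                = 1 - F(14)
                = 1 - 0.813612
                = 0.186388

So there's approximately a 18.6% chance that X exceeds 14.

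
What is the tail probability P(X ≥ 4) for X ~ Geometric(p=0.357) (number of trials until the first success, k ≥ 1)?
0.265848

We have X ~ Geometric(p=0.357) (number of trials until the first success, k ≥ 1).

For discrete distributions, P(X ≥ 4) = 1 - P(X ≤ 3).

P(X ≤ 3) = 0.734152
P(X ≥ 4) = 1 - 0.734152 = 0.265848

So there's approximately a 26.6% chance that X is at least 4.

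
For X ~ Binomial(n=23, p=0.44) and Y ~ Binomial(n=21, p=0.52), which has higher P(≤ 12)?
X has higher probability (P(X ≤ 12) = 0.8413 > P(Y ≤ 12) = 0.7539)

Compute P(≤ 12) for each distribution:

X ~ Binomial(n=23, p=0.44):
P(X ≤ 12) = 0.8413

Y ~ Binomial(n=21, p=0.52):
P(Y ≤ 12) = 0.7539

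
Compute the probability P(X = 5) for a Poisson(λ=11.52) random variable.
0.016788

We have X ~ Poisson(λ=11.52).

For a Poisson distribution, the PMF gives us the probability of each outcome.

Using the PMF formula:
P(X = 5) = 0.016788

Rounded to 4 decimal places: 0.0168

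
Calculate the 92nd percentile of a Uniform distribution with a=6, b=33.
30.8400

We have X ~ Uniform(a=6, b=33).

We want to find x such that P(X ≤ x) = 0.92.

This is the 92nd percentile, which means 92% of values fall below this point.

Using the inverse CDF (quantile function):
x = F⁻¹(0.92) = 30.8400

Verification: P(X ≤ 30.8400) = 0.92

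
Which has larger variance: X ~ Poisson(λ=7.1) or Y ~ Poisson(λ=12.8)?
Y has larger variance (12.8000 > 7.1000)

Compute the variance for each distribution:

X ~ Poisson(λ=7.1):
Var(X) = 7.1000

Y ~ Poisson(λ=12.8):
Var(Y) = 12.8000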